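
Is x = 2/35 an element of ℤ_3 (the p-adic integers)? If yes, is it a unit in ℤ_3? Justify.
x ∈ ℤ_3^× (unit); v_3(x) = 0

ℤ_3 = {x ∈ ℚ_3 : v_3(x) ≥ 0} and ℤ_3^× = {x ∈ ℤ_3 : v_3(x) = 0}. Here v_3(2/35) = v_3(num) − v_3(den) = 0; compare against these criteria.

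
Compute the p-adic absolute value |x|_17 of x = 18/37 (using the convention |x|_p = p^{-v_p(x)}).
|18/37|_17 = 1

Step 1 — compute v_17(x) by factoring powers of 17 out of the numerator and denominator: v_17(18/37) = 0. Step 2 — apply |x|_p = p^{-v_p(x)} = 17^{0} = 1.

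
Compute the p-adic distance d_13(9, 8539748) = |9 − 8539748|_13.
d_13(9, 8539748) = 1/371293

Step 1 — x − y = 9 − 8539748 = -8539739. Step 2 — v_13(-8539739) = 5 (factor: -8539739 = −(13^5 · 23); the sign does not affect v_p). Step 3 — |x − y|_13 = 13^{-5} = 1/371293.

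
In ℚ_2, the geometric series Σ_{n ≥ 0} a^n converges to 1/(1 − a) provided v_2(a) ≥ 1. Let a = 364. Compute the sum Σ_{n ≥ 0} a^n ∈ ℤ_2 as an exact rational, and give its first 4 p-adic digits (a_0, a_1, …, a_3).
Σ a^n = 1/(1 − a) = -1/363;  first 4 digits = (1, 0, 1, 1)

v_2(a) = 2 ≥ 1, so the series converges in ℤ_2 to 1/(1 − a) = 1/(1 − 364) = -1/363. Expand this rational in ℤ_2: compute digits iteratively via d_i = x_i mod 2, x_{i+1} = (x_i − d_i)/2. The first 4 digits are (1, 0, 1, 1).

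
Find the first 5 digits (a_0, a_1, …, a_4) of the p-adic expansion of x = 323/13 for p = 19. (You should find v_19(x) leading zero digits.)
(a_0, …, a_4) = (0, 13, 14, 8, 1)

v_19(323/13) = 1, so a_0 = ... = a_0 = 0. Factor out: x = 19^1 · u with u = 17/13 a unit in ℤ_19. Expand u iteratively via a_{v+i} = u_i mod 19, u_{i+1} = (u_i − a_{v+i})/19:
  u_0 = 17/13;  a_1 = 13;  u_1 = (u_0 − 13)/19 = -8/13
  u_1 = -8/13;  a_2 = 14;  u_2 = (u_1 − 14)/19 = -10/13
  u_2 = -10/13;  a_3 = 8;  u_3 = (u_2 − 8)/19 = -6/13
  u_3 = -6/13;  a_4 = 1;  u_4 = (u_3 − 1)/19 = -1/13
Digits: (0, 13, 14, 8, 1).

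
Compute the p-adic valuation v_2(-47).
v_2(-47) = 0

v_2(n) is the largest exponent k such that 2^k divides n. Factor out: -47 = -2^0 · 47. (Sign doesn't affect v_p.) So v_2(-47) = 0.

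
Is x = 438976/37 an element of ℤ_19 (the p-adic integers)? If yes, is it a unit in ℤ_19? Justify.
x ∈ ℤ_19 but not a unit; v_19(x) = 3 > 0

ℤ_19 = {x ∈ ℚ_19 : v_19(x) ≥ 0} and ℤ_19^× = {x ∈ ℤ_19 : v_19(x) = 0}. Here v_19(438976/37) = v_19(num) − v_19(den) = 3; compare against these criteria.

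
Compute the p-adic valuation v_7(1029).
v_7(1029) = 3

v_7(n) is the largest exponent k such that 7^k divides n. Factor out: 1029 = 7^3 · 3. (Sign doesn't affect v_p.) So v_7(1029) = 3.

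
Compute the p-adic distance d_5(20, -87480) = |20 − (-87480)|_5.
d_5(20, -87480) = 1/3125

Step 1 — x − y = 20 − (-87480) = 87500. Step 2 — v_5(87500) = 5 (factor: 87500 = (5^5 · 28); the sign does not affect v_p). Step 3 — |x − y|_5 = 5^{-5} = 1/3125.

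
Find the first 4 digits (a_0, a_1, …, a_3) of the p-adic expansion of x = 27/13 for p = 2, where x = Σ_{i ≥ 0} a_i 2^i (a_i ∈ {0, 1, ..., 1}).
(a_0, …, a_3) = (1, 1, 1, 0)

v_2(27/13) = 0 (numerator and denominator both coprime to 2), so x ∈ ℤ_2^×. Compute digits iteratively via a_i = x_i mod 2, x_{i+1} = (x_i − a_i)/2, with x_0 = x:
  x_0 = 27/13;  a_0 = 1;  x_1 = (x_0 − 1)/2 = 7/13
  x_1 = 7/13;  a_1 = 1;  x_2 = (x_1 − 1)/2 = -3/13
  x_2 = -3/13;  a_2 = 1;  x_3 = (x_2 − 1)/2 = -8/13
  x_3 = -8/13;  a_3 = 0;  x_4 = (x_3 − 0)/2 = -4/13
Digits: (1, 1, 1, 0).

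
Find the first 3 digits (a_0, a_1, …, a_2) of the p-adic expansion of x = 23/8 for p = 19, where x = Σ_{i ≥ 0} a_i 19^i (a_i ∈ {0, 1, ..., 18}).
(a_0, …, a_2) = (10, 2, 7)

v_19(23/8) = 0 (numerator and denominator both coprime to 19), so x ∈ ℤ_19^×. Compute digits iteratively via a_i = x_i mod 19, x_{i+1} = (x_i − a_i)/19, with x_0 = x:
  x_0 = 23/8;  a_0 = 10;  x_1 = (x_0 − 10)/19 = -3/8
  x_1 = -3/8;  a_1 = 2;  x_2 = (x_1 − 2)/19 = -1/8
  x_2 = -1/8;  a_2 = 7;  x_3 = (x_2 − 7)/19 = -3/8
Digits: (10, 2, 7).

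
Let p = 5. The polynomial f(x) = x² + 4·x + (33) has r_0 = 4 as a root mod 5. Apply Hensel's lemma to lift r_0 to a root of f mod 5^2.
r_1 = 9 (mod 25)

Hensel: r_{i+1} = r_i − f(r_i)·(f′(r_i))^{-1} mod 5^{i+2}, f′(x) = 2x + 4. Iterate:
  r_0 = 4 (mod 5)
  r_1 = 9 (mod 25)
Final: r = 9 satisfies f(r) ≡ 0 mod 5^2.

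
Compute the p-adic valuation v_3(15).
v_3(15) = 1

v_3(n) is the largest exponent k such that 3^k divides n. Factor out: 15 = 3^1 · 5. (Sign doesn't affect v_p.) So v_3(15) = 1.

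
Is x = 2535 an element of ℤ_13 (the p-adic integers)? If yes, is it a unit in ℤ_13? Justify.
x ∈ ℤ_13 but not a unit; v_13(x) = 2 > 0

ℤ_13 = {x ∈ ℚ_13 : v_13(x) ≥ 0} and ℤ_13^× = {x ∈ ℤ_13 : v_13(x) = 0}. Here v_13(2535) = v_13(num) − v_13(den) = 2; compare against these criteria.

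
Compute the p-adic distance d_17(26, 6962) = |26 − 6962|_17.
d_17(26, 6962) = 1/289

Step 1 — x − y = 26 − 6962 = -6936. Step 2 — v_17(-6936) = 2 (factor: -6936 = −(17^2 · 24); the sign does not affect v_p). Step 3 — |x − y|_17 = 17^{-2} = 1/289.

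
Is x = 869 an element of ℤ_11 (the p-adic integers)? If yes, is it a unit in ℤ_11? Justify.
x ∈ ℤ_11 but not a unit; v_11(x) = 1 > 0

ℤ_11 = {x ∈ ℚ_11 : v_11(x) ≥ 0} and ℤ_11^× = {x ∈ ℤ_11 : v_11(x) = 0}. Here v_11(869) = v_11(num) − v_11(den) = 1; compare against these criteria.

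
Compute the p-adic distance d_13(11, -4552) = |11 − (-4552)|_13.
d_13(11, -4552) = 1/169

Step 1 — x − y = 11 − (-4552) = 4563. Step 2 — v_13(4563) = 2 (factor: 4563 = (13^2 · 27); the sign does not affect v_p). Step 3 — |x − y|_13 = 13^{-2} = 1/169.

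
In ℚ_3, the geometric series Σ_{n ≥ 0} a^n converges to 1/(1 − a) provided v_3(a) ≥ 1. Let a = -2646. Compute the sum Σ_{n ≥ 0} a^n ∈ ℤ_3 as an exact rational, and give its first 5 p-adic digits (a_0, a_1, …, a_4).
Σ a^n = 1/(1 − a) = 1/2647;  first 5 digits = (1, 0, 0, 1, 0)

v_3(a) = 3 ≥ 1, so the series converges in ℤ_3 to 1/(1 − a) = 1/(1 − (-2646)) = 1/2647. Expand this rational in ℤ_3: compute digits iteratively via d_i = x_i mod 3, x_{i+1} = (x_i − d_i)/3. The first 5 digits are (1, 0, 0, 1, 0).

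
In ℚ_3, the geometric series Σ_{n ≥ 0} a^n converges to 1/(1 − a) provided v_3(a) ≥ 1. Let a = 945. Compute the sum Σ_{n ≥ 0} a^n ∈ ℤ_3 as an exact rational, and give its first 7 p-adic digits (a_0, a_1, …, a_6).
Σ a^n = 1/(1 − a) = -1/944;  first 7 digits = (1, 0, 0, 2, 2, 0, 2)

v_3(a) = 3 ≥ 1, so the series converges in ℤ_3 to 1/(1 − a) = 1/(1 − 945) = -1/944. Expand this rational in ℤ_3: compute digits iteratively via d_i = x_i mod 3, x_{i+1} = (x_i − d_i)/3. The first 7 digits are (1, 0, 0, 2, 2, 0, 2).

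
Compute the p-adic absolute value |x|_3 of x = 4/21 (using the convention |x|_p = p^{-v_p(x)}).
|4/21|_3 = 3

Step 1 — compute v_3(x) by factoring powers of 3 out of the numerator and denominator: v_3(4/21) = -1. Step 2 — apply |x|_p = p^{-v_p(x)} = 3^{1} = 3.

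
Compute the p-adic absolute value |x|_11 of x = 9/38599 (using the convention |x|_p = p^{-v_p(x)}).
|9/38599|_11 = 1331

Step 1 — compute v_11(x) by factoring powers of 11 out of the numerator and denominator: v_11(9/38599) = -3. Step 2 — apply |x|_p = p^{-v_p(x)} = 11^{3} = 1331.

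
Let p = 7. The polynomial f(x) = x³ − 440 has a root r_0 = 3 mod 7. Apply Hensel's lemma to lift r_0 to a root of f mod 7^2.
r_1 = 31 (mod 49)

Hensel: r_{i+1} = r_i − f(r_i)/f′(r_i) mod 7^{i+2}, where f′(x) = 3x². Iterate:
  r_0 = 3 (mod 7)
  r_1 = 31 (mod 49)
Final: r = 31 with f(r) ≡ 0 mod 7^2.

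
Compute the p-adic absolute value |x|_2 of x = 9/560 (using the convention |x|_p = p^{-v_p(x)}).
|9/560|_2 = 16

Step 1 — compute v_2(x) by factoring powers of 2 out of the numerator and denominator: v_2(9/560) = -4. Step 2 — apply |x|_p = p^{-v_p(x)} = 2^{4} = 16.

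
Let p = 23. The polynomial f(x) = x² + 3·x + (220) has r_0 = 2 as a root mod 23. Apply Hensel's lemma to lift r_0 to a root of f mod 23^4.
r_3 = 182852 (mod 279841)

Hensel: r_{i+1} = r_i − f(r_i)·(f′(r_i))^{-1} mod 23^{i+2}, f′(x) = 2x + 3. Iterate:
  r_0 = 2 (mod 23)
  r_1 = 347 (mod 529)
  r_2 = 347 (mod 12167)
  r_3 = 182852 (mod 279841)
Final: r = 182852 satisfies f(r) ≡ 0 mod 23^4.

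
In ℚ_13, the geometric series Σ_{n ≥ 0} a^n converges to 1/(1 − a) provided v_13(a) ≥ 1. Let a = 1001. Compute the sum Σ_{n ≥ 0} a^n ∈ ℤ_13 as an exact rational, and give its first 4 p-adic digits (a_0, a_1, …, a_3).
Σ a^n = 1/(1 − a) = -1/1000;  first 4 digits = (1, 12, 6, 0)

v_13(a) = 1 ≥ 1, so the series converges in ℤ_13 to 1/(1 − a) = 1/(1 − 1001) = -1/1000. Expand this rational in ℤ_13: compute digits iteratively via d_i = x_i mod 13, x_{i+1} = (x_i − d_i)/13. The first 4 digits are (1, 12, 6, 0).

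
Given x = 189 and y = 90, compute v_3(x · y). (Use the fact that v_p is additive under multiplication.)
v_3(17010) = 5

v_p(x) = 3 (factor: 189 = 3^3 · 7); v_p(y) = 2 (factor: 90 = 3^2 · 10). Additivity: v_p(xy) = v_p(x) + v_p(y) = 3 + 2 = 5. (Direct check: xy = 17010 = 3^5 · (70).)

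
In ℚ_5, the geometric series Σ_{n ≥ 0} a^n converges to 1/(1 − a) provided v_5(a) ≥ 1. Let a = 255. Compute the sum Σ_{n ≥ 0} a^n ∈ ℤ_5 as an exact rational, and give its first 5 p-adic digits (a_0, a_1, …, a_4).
Σ a^n = 1/(1 − a) = -1/254;  first 5 digits = (1, 1, 1, 3, 0)

v_5(a) = 1 ≥ 1, so the series converges in ℤ_5 to 1/(1 − a) = 1/(1 − 255) = -1/254. Expand this rational in ℤ_5: compute digits iteratively via d_i = x_i mod 5, x_{i+1} = (x_i − d_i)/5. The first 5 digits are (1, 1, 1, 3, 0).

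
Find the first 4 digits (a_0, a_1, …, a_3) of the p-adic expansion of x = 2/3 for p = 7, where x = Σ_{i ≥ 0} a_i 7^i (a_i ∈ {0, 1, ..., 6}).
(a_0, …, a_3) = (3, 2, 2, 2)

v_7(2/3) = 0 (numerator and denominator both coprime to 7), so x ∈ ℤ_7^×. Compute digits iteratively via a_i = x_i mod 7, x_{i+1} = (x_i − a_i)/7, with x_0 = x:
  x_0 = 2/3;  a_0 = 3;  x_1 = (x_0 − 3)/7 = -1/3
  x_1 = -1/3;  a_1 = 2;  x_2 = (x_1 − 2)/7 = -1/3
  x_2 = -1/3;  a_2 = 2;  x_3 = (x_2 − 2)/7 = -1/3
  x_3 = -1/3;  a_3 = 2;  x_4 = (x_3 − 2)/7 = -1/3
Digits: (3, 2, 2, 2).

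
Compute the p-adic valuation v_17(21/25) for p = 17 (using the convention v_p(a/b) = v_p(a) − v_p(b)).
v_17(21/25) = 0

Factor powers of 17 from the numerator and denominator of the reduced fraction: 21 = 17^0 · 21 and 25 = 17^0 · 25. Apply v_p(a/b) = v_p(a) − v_p(b): v_17(21/25) = 0 − 0 = 0.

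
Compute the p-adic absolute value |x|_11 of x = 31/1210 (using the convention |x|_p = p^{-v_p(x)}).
|31/1210|_11 = 121

Step 1 — compute v_11(x) by factoring powers of 11 out of the numerator and denominator: v_11(31/1210) = -2. Step 2 — apply |x|_p = p^{-v_p(x)} = 11^{2} = 121.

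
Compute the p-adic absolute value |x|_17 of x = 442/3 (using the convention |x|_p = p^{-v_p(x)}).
|442/3|_17 = 1/17

Step 1 — compute v_17(x) by factoring powers of 17 out of the numerator and denominator: v_17(442/3) = 1. Step 2 — apply |x|_p = p^{-v_p(x)} = 17^{-1} = 1/17.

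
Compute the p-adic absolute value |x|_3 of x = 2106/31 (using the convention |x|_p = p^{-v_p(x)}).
|2106/31|_3 = 1/81

Step 1 — compute v_3(x) by factoring powers of 3 out of the numerator and denominator: v_3(2106/31) = 4. Step 2 — apply |x|_p = p^{-v_p(x)} = 3^{-4} = 1/81.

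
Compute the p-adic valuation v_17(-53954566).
v_17(-53954566) = 5

v_17(n) is the largest exponent k such that 17^k divides n. Factor out: -53954566 = -17^5 · 38. (Sign doesn't affect v_p.) So v_17(-53954566) = 5.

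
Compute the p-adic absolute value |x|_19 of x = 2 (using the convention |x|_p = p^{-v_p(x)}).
|2|_19 = 1

Step 1 — compute v_19(x) by factoring powers of 19 out of the numerator and denominator: v_19(2) = 0. Step 2 — apply |x|_p = p^{-v_p(x)} = 19^{0} = 1.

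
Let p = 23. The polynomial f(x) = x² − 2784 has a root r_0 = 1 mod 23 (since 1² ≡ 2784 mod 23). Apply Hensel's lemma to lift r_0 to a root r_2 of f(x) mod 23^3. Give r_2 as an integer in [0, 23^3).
r_2 = 11179 (mod 12167)

Hensel's recurrence: r_{i+1} = r_i − f(r_i)·(f′(r_i))^{-1} mod 23^{i+2}, with f′(x) = 2x. Iterate:
  r_0 = 1 (mod 23)
  r_1 = 70 (mod 529)
  r_2 = 11179 (mod 12167)
Final: r_2 = 11179, and one checks f(r_2) ≡ 0 mod 23^3.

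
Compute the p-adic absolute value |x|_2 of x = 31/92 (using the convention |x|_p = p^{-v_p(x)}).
|31/92|_2 = 4

Step 1 — compute v_2(x) by factoring powers of 2 out of the numerator and denominator: v_2(31/92) = -2. Step 2 — apply |x|_p = p^{-v_p(x)} = 2^{2} = 4.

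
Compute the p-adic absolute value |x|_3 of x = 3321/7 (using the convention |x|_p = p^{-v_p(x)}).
|3321/7|_3 = 1/81

Step 1 — compute v_3(x) by factoring powers of 3 out of the numerator and denominator: v_3(3321/7) = 4. Step 2 — apply |x|_p = p^{-v_p(x)} = 3^{-4} = 1/81.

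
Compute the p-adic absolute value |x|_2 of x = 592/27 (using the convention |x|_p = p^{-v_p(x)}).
|592/27|_2 = 1/16

Step 1 — compute v_2(x) by factoring powers of 2 out of the numerator and denominator: v_2(592/27) = 4. Step 2 — apply |x|_p = p^{-v_p(x)} = 2^{-4} = 1/16.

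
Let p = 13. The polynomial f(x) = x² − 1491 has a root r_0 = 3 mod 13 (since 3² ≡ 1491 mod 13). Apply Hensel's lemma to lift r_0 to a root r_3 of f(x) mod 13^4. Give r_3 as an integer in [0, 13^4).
r_3 = 21206 (mod 28561)

Hensel's recurrence: r_{i+1} = r_i − f(r_i)·(f′(r_i))^{-1} mod 13^{i+2}, with f′(x) = 2x. Iterate:
  r_0 = 3 (mod 13)
  r_1 = 81 (mod 169)
  r_2 = 1433 (mod 2197)
  r_3 = 21206 (mod 28561)
Final: r_3 = 21206, and one checks f(r_3) ≡ 0 mod 13^4.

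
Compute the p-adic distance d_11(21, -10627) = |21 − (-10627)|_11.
d_11(21, -10627) = 1/1331

Step 1 — x − y = 21 − (-10627) = 10648. Step 2 — v_11(10648) = 3 (factor: 10648 = (11^3 · 8); the sign does not affect v_p). Step 3 — |x − y|_11 = 11^{-3} = 1/1331.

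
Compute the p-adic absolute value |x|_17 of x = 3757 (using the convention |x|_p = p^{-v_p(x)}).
|3757|_17 = 1/289

Step 1 — compute v_17(x) by factoring powers of 17 out of the numerator and denominator: v_17(3757) = 2. Step 2 — apply |x|_p = p^{-v_p(x)} = 17^{-2} = 1/289.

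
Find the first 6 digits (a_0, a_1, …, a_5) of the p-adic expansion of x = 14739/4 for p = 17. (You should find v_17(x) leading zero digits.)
(a_0, …, a_5) = (0, 0, 0, 5, 4, 4)

v_17(14739/4) = 3, so a_0 = ... = a_2 = 0. Factor out: x = 17^3 · u with u = 3/4 a unit in ℤ_17. Expand u iteratively via a_{v+i} = u_i mod 17, u_{i+1} = (u_i − a_{v+i})/17:
  u_0 = 3/4;  a_3 = 5;  u_1 = (u_0 − 5)/17 = -1/4
  u_1 = -1/4;  a_4 = 4;  u_2 = (u_1 − 4)/17 = -1/4
  u_2 = -1/4;  a_5 = 4;  u_3 = (u_2 − 4)/17 = -1/4
Digits: (0, 0, 0, 5, 4, 4).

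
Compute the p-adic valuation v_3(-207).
v_3(-207) = 2

v_3(n) is the largest exponent k such that 3^k divides n. Factor out: -207 = -3^2 · 23. (Sign doesn't affect v_p.) So v_3(-207) = 2.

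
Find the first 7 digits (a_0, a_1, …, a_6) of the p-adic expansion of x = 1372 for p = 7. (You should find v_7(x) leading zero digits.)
(a_0, …, a_6) = (0, 0, 0, 4, 0, 0, 0)

v_7(1372) = 3, so a_0 = ... = a_2 = 0. Factor out: x = 7^3 · u with u = 4 a unit in ℤ_7. Expand u iteratively via a_{v+i} = u_i mod 7, u_{i+1} = (u_i − a_{v+i})/7:
  u_0 = 4;  a_3 = 4;  u_1 = (u_0 − 4)/7 = 0
  u_1 = 0;  a_4 = 0;  u_2 = (u_1 − 0)/7 = 0
  u_2 = 0;  a_5 = 0;  u_3 = (u_2 − 0)/7 = 0
  u_3 = 0;  a_6 = 0;  u_4 = (u_3 − 0)/7 = 0
Digits: (0, 0, 0, 4, 0, 0, 0).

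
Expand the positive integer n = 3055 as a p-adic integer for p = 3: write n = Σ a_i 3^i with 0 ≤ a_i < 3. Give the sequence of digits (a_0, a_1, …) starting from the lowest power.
(a_0, a_1, …) = (1, 1, 0, 2, 1, 0, 1, 1)

Repeated division by 3 gives the digits low-to-high: 3055 = 1 + 1·3^1 + 2·3^3 + 1·3^4 + 1·3^6 + 1·3^7. Digit sequence: (1, 1, 0, 2, 1, 0, 1, 1).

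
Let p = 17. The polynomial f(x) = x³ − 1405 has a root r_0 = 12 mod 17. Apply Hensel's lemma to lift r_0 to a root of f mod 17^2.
r_1 = 131 (mod 289)

Hensel: r_{i+1} = r_i − f(r_i)/f′(r_i) mod 17^{i+2}, where f′(x) = 3x². Iterate:
  r_0 = 12 (mod 17)
  r_1 = 131 (mod 289)
Final: r = 131 with f(r) ≡ 0 mod 17^2.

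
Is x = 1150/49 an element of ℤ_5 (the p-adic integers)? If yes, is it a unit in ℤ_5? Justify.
x ∈ ℤ_5 but not a unit; v_5(x) = 2 > 0

ℤ_5 = {x ∈ ℚ_5 : v_5(x) ≥ 0} and ℤ_5^× = {x ∈ ℤ_5 : v_5(x) = 0}. Here v_5(1150/49) = v_5(num) − v_5(den) = 2; compare against these criteria.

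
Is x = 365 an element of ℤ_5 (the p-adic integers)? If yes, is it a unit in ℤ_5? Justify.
x ∈ ℤ_5 but not a unit; v_5(x) = 1 > 0

ℤ_5 = {x ∈ ℚ_5 : v_5(x) ≥ 0} and ℤ_5^× = {x ∈ ℤ_5 : v_5(x) = 0}. Here v_5(365) = v_5(num) − v_5(den) = 1; compare against these criteria.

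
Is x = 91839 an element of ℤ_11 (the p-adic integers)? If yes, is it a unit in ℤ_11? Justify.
x ∈ ℤ_11 but not a unit; v_11(x) = 3 > 0

ℤ_11 = {x ∈ ℚ_11 : v_11(x) ≥ 0} and ℤ_11^× = {x ∈ ℤ_11 : v_11(x) = 0}. Here v_11(91839) = v_11(num) − v_11(den) = 3; compare against these criteria.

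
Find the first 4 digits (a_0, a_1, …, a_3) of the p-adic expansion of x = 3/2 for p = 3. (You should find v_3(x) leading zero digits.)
(a_0, …, a_3) = (0, 2, 1, 1)

v_3(3/2) = 1, so a_0 = ... = a_0 = 0. Factor out: x = 3^1 · u with u = 1/2 a unit in ℤ_3. Expand u iteratively via a_{v+i} = u_i mod 3, u_{i+1} = (u_i − a_{v+i})/3:
  u_0 = 1/2;  a_1 = 2;  u_1 = (u_0 − 2)/3 = -1/2
  u_1 = -1/2;  a_2 = 1;  u_2 = (u_1 − 1)/3 = -1/2
  u_2 = -1/2;  a_3 = 1;  u_3 = (u_2 − 1)/3 = -1/2
Digits: (0, 2, 1, 1).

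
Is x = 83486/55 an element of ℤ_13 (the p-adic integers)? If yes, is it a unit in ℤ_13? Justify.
x ∈ ℤ_13 but not a unit; v_13(x) = 3 > 0

ℤ_13 = {x ∈ ℚ_13 : v_13(x) ≥ 0} and ℤ_13^× = {x ∈ ℤ_13 : v_13(x) = 0}. Here v_13(83486/55) = v_13(num) − v_13(den) = 3; compare against these criteria.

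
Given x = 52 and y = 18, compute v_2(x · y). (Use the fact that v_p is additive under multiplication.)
v_2(936) = 3

v_p(x) = 2 (factor: 52 = 2^2 · 13); v_p(y) = 1 (factor: 18 = 2^1 · 9). Additivity: v_p(xy) = v_p(x) + v_p(y) = 2 + 1 = 3. (Direct check: xy = 936 = 2^3 · (117).)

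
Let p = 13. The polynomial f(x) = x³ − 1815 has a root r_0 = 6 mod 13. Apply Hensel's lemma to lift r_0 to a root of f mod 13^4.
r_3 = 17686 (mod 28561)

Hensel: r_{i+1} = r_i − f(r_i)/f′(r_i) mod 13^{i+2}, where f′(x) = 3x². Iterate:
  r_0 = 6 (mod 13)
  r_1 = 110 (mod 169)
  r_2 = 110 (mod 2197)
  r_3 = 17686 (mod 28561)
Final: r = 17686 with f(r) ≡ 0 mod 13^4.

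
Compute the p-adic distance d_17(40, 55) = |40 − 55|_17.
d_17(40, 55) = 1

Step 1 — x − y = 40 − 55 = -15. Step 2 — v_17(-15) = 0 (factor: -15 = −(17^0 · 15); the sign does not affect v_p). Step 3 — |x − y|_17 = 17^{0} = 1.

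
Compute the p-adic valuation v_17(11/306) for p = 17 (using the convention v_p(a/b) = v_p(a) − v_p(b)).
v_17(11/306) = -1

Factor powers of 17 from the numerator and denominator of the reduced fraction: 11 = 17^0 · 11 and 306 = 17^1 · 18. Apply v_p(a/b) = v_p(a) − v_p(b): v_17(11/306) = 0 − 1 = -1.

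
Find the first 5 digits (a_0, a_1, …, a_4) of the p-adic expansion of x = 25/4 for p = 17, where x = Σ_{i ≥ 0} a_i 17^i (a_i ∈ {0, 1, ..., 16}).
(a_0, …, a_4) = (2, 13, 12, 12, 12)

v_17(25/4) = 0 (numerator and denominator both coprime to 17), so x ∈ ℤ_17^×. Compute digits iteratively via a_i = x_i mod 17, x_{i+1} = (x_i − a_i)/17, with x_0 = x:
  x_0 = 25/4;  a_0 = 2;  x_1 = (x_0 − 2)/17 = 1/4
  x_1 = 1/4;  a_1 = 13;  x_2 = (x_1 − 13)/17 = -3/4
  x_2 = -3/4;  a_2 = 12;  x_3 = (x_2 − 12)/17 = -3/4
  x_3 = -3/4;  a_3 = 12;  x_4 = (x_3 − 12)/17 = -3/4
  x_4 = -3/4;  a_4 = 12;  x_5 = (x_4 − 12)/17 = -3/4
Digits: (2, 13, 12, 12, 12).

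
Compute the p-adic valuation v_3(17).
v_3(17) = 0

v_3(n) is the largest exponent k such that 3^k divides n. Factor out: 17 = 3^0 · 17. (Sign doesn't affect v_p.) So v_3(17) = 0.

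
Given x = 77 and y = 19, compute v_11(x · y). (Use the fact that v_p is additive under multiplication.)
v_11(1463) = 1

v_p(x) = 1 (factor: 77 = 11^1 · 7); v_p(y) = 0 (factor: 19 = 11^0 · 19). Additivity: v_p(xy) = v_p(x) + v_p(y) = 1 + 0 = 1. (Direct check: xy = 1463 = 11^1 · (133).)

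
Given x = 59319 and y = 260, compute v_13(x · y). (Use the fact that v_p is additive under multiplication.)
v_13(15422940) = 4

v_p(x) = 3 (factor: 59319 = 13^3 · 27); v_p(y) = 1 (factor: 260 = 13^1 · 20). Additivity: v_p(xy) = v_p(x) + v_p(y) = 3 + 1 = 4. (Direct check: xy = 15422940 = 13^4 · (540).)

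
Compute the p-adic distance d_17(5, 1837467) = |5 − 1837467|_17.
d_17(5, 1837467) = 1/83521

Step 1 — x − y = 5 − 1837467 = -1837462. Step 2 — v_17(-1837462) = 4 (factor: -1837462 = −(17^4 · 22); the sign does not affect v_p). Step 3 — |x − y|_17 = 17^{-4} = 1/83521.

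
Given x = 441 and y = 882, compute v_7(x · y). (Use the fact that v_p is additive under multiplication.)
v_7(388962) = 4

v_p(x) = 2 (factor: 441 = 7^2 · 9); v_p(y) = 2 (factor: 882 = 7^2 · 18). Additivity: v_p(xy) = v_p(x) + v_p(y) = 2 + 2 = 4. (Direct check: xy = 388962 = 7^4 · (162).)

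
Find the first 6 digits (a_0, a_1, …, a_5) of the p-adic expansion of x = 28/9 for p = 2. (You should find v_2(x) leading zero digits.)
(a_0, …, a_5) = (0, 0, 1, 1, 1, 1)

v_2(28/9) = 2, so a_0 = ... = a_1 = 0. Factor out: x = 2^2 · u with u = 7/9 a unit in ℤ_2. Expand u iteratively via a_{v+i} = u_i mod 2, u_{i+1} = (u_i − a_{v+i})/2:
  u_0 = 7/9;  a_2 = 1;  u_1 = (u_0 − 1)/2 = -1/9
  u_1 = -1/9;  a_3 = 1;  u_2 = (u_1 − 1)/2 = -5/9
  u_2 = -5/9;  a_4 = 1;  u_3 = (u_2 − 1)/2 = -7/9
  u_3 = -7/9;  a_5 = 1;  u_4 = (u_3 − 1)/2 = -8/9
Digits: (0, 0, 1, 1, 1, 1).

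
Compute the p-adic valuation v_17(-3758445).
v_17(-3758445) = 4

v_17(n) is the largest exponent k such that 17^k divides n. Factor out: -3758445 = -17^4 · 45. (Sign doesn't affect v_p.) So v_17(-3758445) = 4.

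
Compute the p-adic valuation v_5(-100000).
v_5(-100000) = 5

v_5(n) is the largest exponent k such that 5^k divides n. Factor out: -100000 = -5^5 · 32. (Sign doesn't affect v_p.) So v_5(-100000) = 5.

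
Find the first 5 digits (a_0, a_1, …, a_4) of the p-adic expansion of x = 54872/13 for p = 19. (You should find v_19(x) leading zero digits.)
(a_0, …, a_4) = (0, 0, 0, 5, 10)

v_19(54872/13) = 3, so a_0 = ... = a_2 = 0. Factor out: x = 19^3 · u with u = 8/13 a unit in ℤ_19. Expand u iteratively via a_{v+i} = u_i mod 19, u_{i+1} = (u_i − a_{v+i})/19:
  u_0 = 8/13;  a_3 = 5;  u_1 = (u_0 − 5)/19 = -3/13
  u_1 = -3/13;  a_4 = 10;  u_2 = (u_1 − 10)/19 = -7/13
Digits: (0, 0, 0, 5, 10).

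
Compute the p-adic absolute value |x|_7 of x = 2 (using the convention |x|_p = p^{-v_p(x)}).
|2|_7 = 1

Step 1 — compute v_7(x) by factoring powers of 7 out of the numerator and denominator: v_7(2) = 0. Step 2 — apply |x|_p = p^{-v_p(x)} = 7^{0} = 1.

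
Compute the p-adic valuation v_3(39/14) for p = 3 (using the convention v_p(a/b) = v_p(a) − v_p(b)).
v_3(39/14) = 1

Factor powers of 3 from the numerator and denominator of the reduced fraction: 39 = 3^1 · 13 and 14 = 3^0 · 14. Apply v_p(a/b) = v_p(a) − v_p(b): v_3(39/14) = 1 − 0 = 1.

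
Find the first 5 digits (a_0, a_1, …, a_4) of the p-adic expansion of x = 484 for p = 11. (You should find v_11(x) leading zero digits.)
(a_0, …, a_4) = (0, 0, 4, 0, 0)

v_11(484) = 2, so a_0 = ... = a_1 = 0. Factor out: x = 11^2 · u with u = 4 a unit in ℤ_11. Expand u iteratively via a_{v+i} = u_i mod 11, u_{i+1} = (u_i − a_{v+i})/11:
  u_0 = 4;  a_2 = 4;  u_1 = (u_0 − 4)/11 = 0
  u_1 = 0;  a_3 = 0;  u_2 = (u_1 − 0)/11 = 0
  u_2 = 0;  a_4 = 0;  u_3 = (u_2 − 0)/11 = 0
Digits: (0, 0, 4, 0, 0).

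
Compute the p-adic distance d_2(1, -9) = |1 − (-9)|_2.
d_2(1, -9) = 1/2

Step 1 — x − y = 1 − (-9) = 10. Step 2 — v_2(10) = 1 (factor: 10 = (2^1 · 5); the sign does not affect v_p). Step 3 — |x − y|_2 = 2^{-1} = 1/2.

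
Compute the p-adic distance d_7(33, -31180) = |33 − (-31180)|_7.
d_7(33, -31180) = 1/2401

Step 1 — x − y = 33 − (-31180) = 31213. Step 2 — v_7(31213) = 4 (factor: 31213 = (7^4 · 13); the sign does not affect v_p). Step 3 — |x − y|_7 = 7^{-4} = 1/2401.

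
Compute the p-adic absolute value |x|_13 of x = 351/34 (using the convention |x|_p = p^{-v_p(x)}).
|351/34|_13 = 1/13

Step 1 — compute v_13(x) by factoring powers of 13 out of the numerator and denominator: v_13(351/34) = 1. Step 2 — apply |x|_p = p^{-v_p(x)} = 13^{-1} = 1/13.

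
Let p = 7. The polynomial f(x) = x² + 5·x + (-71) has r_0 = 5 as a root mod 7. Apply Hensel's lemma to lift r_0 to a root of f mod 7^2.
r_1 = 26 (mod 49)

Hensel: r_{i+1} = r_i − f(r_i)·(f′(r_i))^{-1} mod 7^{i+2}, f′(x) = 2x + 5. Iterate:
  r_0 = 5 (mod 7)
  r_1 = 26 (mod 49)
Final: r = 26 satisfies f(r) ≡ 0 mod 7^2.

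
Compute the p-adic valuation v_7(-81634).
v_7(-81634) = 4

v_7(n) is the largest exponent k such that 7^k divides n. Factor out: -81634 = -7^4 · 34. (Sign doesn't affect v_p.) So v_7(-81634) = 4.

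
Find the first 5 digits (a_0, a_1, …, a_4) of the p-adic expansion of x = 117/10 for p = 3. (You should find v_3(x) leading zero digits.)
(a_0, …, a_4) = (0, 0, 1, 1, 0)

v_3(117/10) = 2, so a_0 = ... = a_1 = 0. Factor out: x = 3^2 · u with u = 13/10 a unit in ℤ_3. Expand u iteratively via a_{v+i} = u_i mod 3, u_{i+1} = (u_i − a_{v+i})/3:
  u_0 = 13/10;  a_2 = 1;  u_1 = (u_0 − 1)/3 = 1/10
  u_1 = 1/10;  a_3 = 1;  u_2 = (u_1 − 1)/3 = -3/10
  u_2 = -3/10;  a_4 = 0;  u_3 = (u_2 − 0)/3 = -1/10
Digits: (0, 0, 1, 1, 0).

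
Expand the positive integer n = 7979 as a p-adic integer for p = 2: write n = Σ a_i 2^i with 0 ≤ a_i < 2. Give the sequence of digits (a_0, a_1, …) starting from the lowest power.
(a_0, a_1, …) = (1, 1, 0, 1, 0, 1, 0, 0, 1, 1, 1, 1, 1)

Repeated division by 2 gives the digits low-to-high: 7979 = 1 + 1·2^1 + 1·2^3 + 1·2^5 + 1·2^8 + 1·2^9 + 1·2^10 + 1·2^11 + 1·2^12. Digit sequence: (1, 1, 0, 1, 0, 1, 0, 0, 1, 1, 1, 1, 1).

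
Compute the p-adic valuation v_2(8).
v_2(8) = 3

v_2(n) is the largest exponent k such that 2^k divides n. Factor out: 8 = 2^3 · 1. (Sign doesn't affect v_p.) So v_2(8) = 3.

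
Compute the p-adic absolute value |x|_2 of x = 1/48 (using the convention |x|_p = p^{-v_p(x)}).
|1/48|_2 = 16

Step 1 — compute v_2(x) by factoring powers of 2 out of the numerator and denominator: v_2(1/48) = -4. Step 2 — apply |x|_p = p^{-v_p(x)} = 2^{4} = 16.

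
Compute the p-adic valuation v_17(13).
v_17(13) = 0

v_17(n) is the largest exponent k such that 17^k divides n. Factor out: 13 = 17^0 · 13. (Sign doesn't affect v_p.) So v_17(13) = 0.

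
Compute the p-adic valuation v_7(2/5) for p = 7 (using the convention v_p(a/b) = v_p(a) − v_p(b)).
v_7(2/5) = 0

Factor powers of 7 from the numerator and denominator of the reduced fraction: 2 = 7^0 · 2 and 5 = 7^0 · 5. Apply v_p(a/b) = v_p(a) − v_p(b): v_7(2/5) = 0 − 0 = 0.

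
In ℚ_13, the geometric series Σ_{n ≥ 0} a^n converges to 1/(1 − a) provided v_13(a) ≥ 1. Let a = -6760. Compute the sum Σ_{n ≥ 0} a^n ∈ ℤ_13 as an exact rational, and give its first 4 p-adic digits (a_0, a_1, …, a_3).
Σ a^n = 1/(1 − a) = 1/6761;  first 4 digits = (1, 0, 12, 9)

v_13(a) = 2 ≥ 1, so the series converges in ℤ_13 to 1/(1 − a) = 1/(1 − (-6760)) = 1/6761. Expand this rational in ℤ_13: compute digits iteratively via d_i = x_i mod 13, x_{i+1} = (x_i − d_i)/13. The first 4 digits are (1, 0, 12, 9).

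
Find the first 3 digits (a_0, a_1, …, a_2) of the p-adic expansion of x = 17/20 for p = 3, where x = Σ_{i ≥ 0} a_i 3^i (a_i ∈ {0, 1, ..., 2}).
(a_0, …, a_2) = (1, 1, 1)

v_3(17/20) = 0 (numerator and denominator both coprime to 3), so x ∈ ℤ_3^×. Compute digits iteratively via a_i = x_i mod 3, x_{i+1} = (x_i − a_i)/3, with x_0 = x:
  x_0 = 17/20;  a_0 = 1;  x_1 = (x_0 − 1)/3 = -1/20
  x_1 = -1/20;  a_1 = 1;  x_2 = (x_1 − 1)/3 = -7/20
  x_2 = -7/20;  a_2 = 1;  x_3 = (x_2 − 1)/3 = -9/20
Digits: (1, 1, 1).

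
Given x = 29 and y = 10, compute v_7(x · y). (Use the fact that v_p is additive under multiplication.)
v_7(290) = 0

v_p(x) = 0 (factor: 29 = 7^0 · 29); v_p(y) = 0 (factor: 10 = 7^0 · 10). Additivity: v_p(xy) = v_p(x) + v_p(y) = 0 + 0 = 0. (Direct check: xy = 290 = 7^0 · (290).)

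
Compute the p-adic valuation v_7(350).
v_7(350) = 1

v_7(n) is the largest exponent k such that 7^k divides n. Factor out: 350 = 7^1 · 50. (Sign doesn't affect v_p.) So v_7(350) = 1.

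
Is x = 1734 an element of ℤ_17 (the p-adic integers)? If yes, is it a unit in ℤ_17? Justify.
x ∈ ℤ_17 but not a unit; v_17(x) = 2 > 0

ℤ_17 = {x ∈ ℚ_17 : v_17(x) ≥ 0} and ℤ_17^× = {x ∈ ℤ_17 : v_17(x) = 0}. Here v_17(1734) = v_17(num) − v_17(den) = 2; compare against these criteria.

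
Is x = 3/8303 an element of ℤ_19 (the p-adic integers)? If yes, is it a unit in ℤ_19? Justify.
x ∉ ℤ_19 (v_19(x) = -2 < 0)

ℤ_19 = {x ∈ ℚ_19 : v_19(x) ≥ 0} and ℤ_19^× = {x ∈ ℤ_19 : v_19(x) = 0}. Here v_19(3/8303) = v_19(num) − v_19(den) = -2; compare against these criteria.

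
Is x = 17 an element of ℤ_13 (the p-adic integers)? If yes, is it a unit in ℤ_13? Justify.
x ∈ ℤ_13^× (unit); v_13(x) = 0

ℤ_13 = {x ∈ ℚ_13 : v_13(x) ≥ 0} and ℤ_13^× = {x ∈ ℤ_13 : v_13(x) = 0}. Here v_13(17) = v_13(num) − v_13(den) = 0; compare against these criteria.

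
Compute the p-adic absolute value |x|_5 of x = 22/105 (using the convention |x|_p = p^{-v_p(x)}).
|22/105|_5 = 5

Step 1 — compute v_5(x) by factoring powers of 5 out of the numerator and denominator: v_5(22/105) = -1. Step 2 — apply |x|_p = p^{-v_p(x)} = 5^{1} = 5.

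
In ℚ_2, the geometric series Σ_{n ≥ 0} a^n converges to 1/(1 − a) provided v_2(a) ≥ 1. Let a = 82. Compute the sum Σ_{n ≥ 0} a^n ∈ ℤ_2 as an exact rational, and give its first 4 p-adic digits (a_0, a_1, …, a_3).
Σ a^n = 1/(1 − a) = -1/81;  first 4 digits = (1, 1, 1, 1)

v_2(a) = 1 ≥ 1, so the series converges in ℤ_2 to 1/(1 − a) = 1/(1 − 82) = -1/81. Expand this rational in ℤ_2: compute digits iteratively via d_i = x_i mod 2, x_{i+1} = (x_i − d_i)/2. The first 4 digits are (1, 1, 1, 1).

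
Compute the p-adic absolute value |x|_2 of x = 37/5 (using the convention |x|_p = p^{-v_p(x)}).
|37/5|_2 = 1

Step 1 — compute v_2(x) by factoring powers of 2 out of the numerator and denominator: v_2(37/5) = 0. Step 2 — apply |x|_p = p^{-v_p(x)} = 2^{0} = 1.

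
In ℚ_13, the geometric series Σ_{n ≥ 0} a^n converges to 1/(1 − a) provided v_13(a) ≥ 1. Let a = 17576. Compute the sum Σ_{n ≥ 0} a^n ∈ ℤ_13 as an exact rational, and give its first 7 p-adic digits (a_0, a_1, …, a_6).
Σ a^n = 1/(1 − a) = -1/17575;  first 7 digits = (1, 0, 0, 8, 0, 0, 12)

v_13(a) = 3 ≥ 1, so the series converges in ℤ_13 to 1/(1 − a) = 1/(1 − 17576) = -1/17575. Expand this rational in ℤ_13: compute digits iteratively via d_i = x_i mod 13, x_{i+1} = (x_i − d_i)/13. The first 7 digits are (1, 0, 0, 8, 0, 0, 12).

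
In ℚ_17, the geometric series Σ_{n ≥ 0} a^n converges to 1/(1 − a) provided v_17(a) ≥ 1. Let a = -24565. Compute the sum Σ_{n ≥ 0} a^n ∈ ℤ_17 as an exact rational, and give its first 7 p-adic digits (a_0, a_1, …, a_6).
Σ a^n = 1/(1 − a) = 1/24566;  first 7 digits = (1, 0, 0, 12, 16, 16, 7)

v_17(a) = 3 ≥ 1, so the series converges in ℤ_17 to 1/(1 − a) = 1/(1 − (-24565)) = 1/24566. Expand this rational in ℤ_17: compute digits iteratively via d_i = x_i mod 17, x_{i+1} = (x_i − d_i)/17. The first 7 digits are (1, 0, 0, 12, 16, 16, 7).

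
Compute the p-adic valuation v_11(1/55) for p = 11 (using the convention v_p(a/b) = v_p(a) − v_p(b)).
v_11(1/55) = -1

Factor powers of 11 from the numerator and denominator of the reduced fraction: 1 = 11^0 · 1 and 55 = 11^1 · 5. Apply v_p(a/b) = v_p(a) − v_p(b): v_11(1/55) = 0 − 1 = -1.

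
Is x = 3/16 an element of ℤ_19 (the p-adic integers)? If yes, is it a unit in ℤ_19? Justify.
x ∈ ℤ_19^× (unit); v_19(x) = 0

ℤ_19 = {x ∈ ℚ_19 : v_19(x) ≥ 0} and ℤ_19^× = {x ∈ ℤ_19 : v_19(x) = 0}. Here v_19(3/16) = v_19(num) − v_19(den) = 0; compare against these criteria.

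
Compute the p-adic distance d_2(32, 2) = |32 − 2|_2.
d_2(32, 2) = 1/2

Step 1 — x − y = 32 − 2 = 30. Step 2 — v_2(30) = 1 (factor: 30 = (2^1 · 15); the sign does not affect v_p). Step 3 — |x − y|_2 = 2^{-1} = 1/2.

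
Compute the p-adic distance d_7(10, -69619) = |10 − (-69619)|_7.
d_7(10, -69619) = 1/2401

Step 1 — x − y = 10 − (-69619) = 69629. Step 2 — v_7(69629) = 4 (factor: 69629 = (7^4 · 29); the sign does not affect v_p). Step 3 — |x − y|_7 = 7^{-4} = 1/2401.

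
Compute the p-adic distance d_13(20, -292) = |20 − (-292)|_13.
d_13(20, -292) = 1/13

Step 1 — x − y = 20 − (-292) = 312. Step 2 — v_13(312) = 1 (factor: 312 = (13^1 · 24); the sign does not affect v_p). Step 3 — |x − y|_13 = 13^{-1} = 1/13.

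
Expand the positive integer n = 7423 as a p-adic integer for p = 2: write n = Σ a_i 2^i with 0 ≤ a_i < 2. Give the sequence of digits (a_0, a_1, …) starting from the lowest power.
(a_0, a_1, …) = (1, 1, 1, 1, 1, 1, 1, 1, 0, 0, 1, 1, 1)

Repeated division by 2 gives the digits low-to-high: 7423 = 1 + 1·2^1 + 1·2^2 + 1·2^3 + 1·2^4 + 1·2^5 + 1·2^6 + 1·2^7 + 1·2^10 + 1·2^11 + 1·2^12. Digit sequence: (1, 1, 1, 1, 1, 1, 1, 1, 0, 0, 1, 1, 1).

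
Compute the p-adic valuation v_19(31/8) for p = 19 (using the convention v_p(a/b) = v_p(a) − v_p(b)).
v_19(31/8) = 0

Factor powers of 19 from the numerator and denominator of the reduced fraction: 31 = 19^0 · 31 and 8 = 19^0 · 8. Apply v_p(a/b) = v_p(a) − v_p(b): v_19(31/8) = 0 − 0 = 0.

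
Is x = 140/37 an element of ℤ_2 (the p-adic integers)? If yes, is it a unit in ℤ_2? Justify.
x ∈ ℤ_2 but not a unit; v_2(x) = 2 > 0

ℤ_2 = {x ∈ ℚ_2 : v_2(x) ≥ 0} and ℤ_2^× = {x ∈ ℤ_2 : v_2(x) = 0}. Here v_2(140/37) = v_2(num) − v_2(den) = 2; compare against these criteria.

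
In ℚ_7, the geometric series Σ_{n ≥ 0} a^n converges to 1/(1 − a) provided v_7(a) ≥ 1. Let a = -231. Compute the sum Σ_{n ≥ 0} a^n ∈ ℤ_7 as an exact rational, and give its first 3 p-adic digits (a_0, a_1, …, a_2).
Σ a^n = 1/(1 − a) = 1/232;  first 3 digits = (1, 2, 6)

v_7(a) = 1 ≥ 1, so the series converges in ℤ_7 to 1/(1 − a) = 1/(1 − (-231)) = 1/232. Expand this rational in ℤ_7: compute digits iteratively via d_i = x_i mod 7, x_{i+1} = (x_i − d_i)/7. The first 3 digits are (1, 2, 6).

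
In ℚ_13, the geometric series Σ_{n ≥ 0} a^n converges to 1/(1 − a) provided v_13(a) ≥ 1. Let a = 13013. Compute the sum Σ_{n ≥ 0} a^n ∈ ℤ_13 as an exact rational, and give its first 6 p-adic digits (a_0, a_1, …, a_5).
Σ a^n = 1/(1 − a) = -1/13012;  first 6 digits = (1, 0, 12, 5, 1, 1)

v_13(a) = 2 ≥ 1, so the series converges in ℤ_13 to 1/(1 − a) = 1/(1 − 13013) = -1/13012. Expand this rational in ℤ_13: compute digits iteratively via d_i = x_i mod 13, x_{i+1} = (x_i − d_i)/13. The first 6 digits are (1, 0, 12, 5, 1, 1).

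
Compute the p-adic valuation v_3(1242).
v_3(1242) = 3

v_3(n) is the largest exponent k such that 3^k divides n. Factor out: 1242 = 3^3 · 46. (Sign doesn't affect v_p.) So v_3(1242) = 3.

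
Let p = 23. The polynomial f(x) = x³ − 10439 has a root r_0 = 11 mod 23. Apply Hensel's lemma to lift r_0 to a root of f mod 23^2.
r_1 = 517 (mod 529)

Hensel: r_{i+1} = r_i − f(r_i)/f′(r_i) mod 23^{i+2}, where f′(x) = 3x². Iterate:
  r_0 = 11 (mod 23)
  r_1 = 517 (mod 529)
Final: r = 517 with f(r) ≡ 0 mod 23^2.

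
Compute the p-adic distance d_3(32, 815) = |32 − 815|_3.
d_3(32, 815) = 1/27

Step 1 — x − y = 32 − 815 = -783. Step 2 — v_3(-783) = 3 (factor: -783 = −(3^3 · 29); the sign does not affect v_p). Step 3 — |x − y|_3 = 3^{-3} = 1/27.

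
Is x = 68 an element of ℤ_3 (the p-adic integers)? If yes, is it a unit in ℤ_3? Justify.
x ∈ ℤ_3^× (unit); v_3(x) = 0

ℤ_3 = {x ∈ ℚ_3 : v_3(x) ≥ 0} and ℤ_3^× = {x ∈ ℤ_3 : v_3(x) = 0}. Here v_3(68) = v_3(num) − v_3(den) = 0; compare against these criteria.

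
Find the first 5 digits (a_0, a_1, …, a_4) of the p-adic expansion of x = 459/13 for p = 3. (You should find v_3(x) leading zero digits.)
(a_0, …, a_4) = (0, 0, 0, 2, 0)

v_3(459/13) = 3, so a_0 = ... = a_2 = 0. Factor out: x = 3^3 · u with u = 17/13 a unit in ℤ_3. Expand u iteratively via a_{v+i} = u_i mod 3, u_{i+1} = (u_i − a_{v+i})/3:
  u_0 = 17/13;  a_3 = 2;  u_1 = (u_0 − 2)/3 = -3/13
  u_1 = -3/13;  a_4 = 0;  u_2 = (u_1 − 0)/3 = -1/13
Digits: (0, 0, 0, 2, 0).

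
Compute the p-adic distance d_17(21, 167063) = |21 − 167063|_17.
d_17(21, 167063) = 1/83521

Step 1 — x − y = 21 − 167063 = -167042. Step 2 — v_17(-167042) = 4 (factor: -167042 = −(17^4 · 2); the sign does not affect v_p). Step 3 — |x − y|_17 = 17^{-4} = 1/83521.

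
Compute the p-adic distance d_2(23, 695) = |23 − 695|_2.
d_2(23, 695) = 1/32

Step 1 — x − y = 23 − 695 = -672. Step 2 — v_2(-672) = 5 (factor: -672 = −(2^5 · 21); the sign does not affect v_p). Step 3 — |x − y|_2 = 2^{-5} = 1/32.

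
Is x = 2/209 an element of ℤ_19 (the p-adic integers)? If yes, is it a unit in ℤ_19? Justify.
x ∉ ℤ_19 (v_19(x) = -1 < 0)

ℤ_19 = {x ∈ ℚ_19 : v_19(x) ≥ 0} and ℤ_19^× = {x ∈ ℤ_19 : v_19(x) = 0}. Here v_19(2/209) = v_19(num) − v_19(den) = -1; compare against these criteria.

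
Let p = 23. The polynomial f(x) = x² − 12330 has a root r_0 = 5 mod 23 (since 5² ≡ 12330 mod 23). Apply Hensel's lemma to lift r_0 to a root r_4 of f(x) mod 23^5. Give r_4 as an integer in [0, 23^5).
r_4 = 3719841 (mod 6436343)

Hensel's recurrence: r_{i+1} = r_i − f(r_i)·(f′(r_i))^{-1} mod 23^{i+2}, with f′(x) = 2x. Iterate:
  r_0 = 5 (mod 23)
  r_1 = 442 (mod 529)
  r_2 = 8906 (mod 12167)
  r_3 = 81908 (mod 279841)
  r_4 = 3719841 (mod 6436343)
Final: r_4 = 3719841, and one checks f(r_4) ≡ 0 mod 23^5.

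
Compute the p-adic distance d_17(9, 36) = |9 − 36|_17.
d_17(9, 36) = 1

Step 1 — x − y = 9 − 36 = -27. Step 2 — v_17(-27) = 0 (factor: -27 = −(17^0 · 27); the sign does not affect v_p). Step 3 — |x − y|_17 = 17^{0} = 1.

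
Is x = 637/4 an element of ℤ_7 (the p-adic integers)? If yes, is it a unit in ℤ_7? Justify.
x ∈ ℤ_7 but not a unit; v_7(x) = 2 > 0

ℤ_7 = {x ∈ ℚ_7 : v_7(x) ≥ 0} and ℤ_7^× = {x ∈ ℤ_7 : v_7(x) = 0}. Here v_7(637/4) = v_7(num) − v_7(den) = 2; compare against these criteria.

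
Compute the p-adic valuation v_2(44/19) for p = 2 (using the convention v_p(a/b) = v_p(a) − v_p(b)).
v_2(44/19) = 2

Factor powers of 2 from the numerator and denominator of the reduced fraction: 44 = 2^2 · 11 and 19 = 2^0 · 19. Apply v_p(a/b) = v_p(a) − v_p(b): v_2(44/19) = 2 − 0 = 2.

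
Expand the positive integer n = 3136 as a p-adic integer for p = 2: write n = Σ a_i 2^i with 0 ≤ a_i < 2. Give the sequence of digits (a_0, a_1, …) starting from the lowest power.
(a_0, a_1, …) = (0, 0, 0, 0, 0, 0, 1, 0, 0, 0, 1, 1)

Repeated division by 2 gives the digits low-to-high: 3136 = 1·2^6 + 1·2^10 + 1·2^11. Digit sequence: (0, 0, 0, 0, 0, 0, 1, 0, 0, 0, 1, 1).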